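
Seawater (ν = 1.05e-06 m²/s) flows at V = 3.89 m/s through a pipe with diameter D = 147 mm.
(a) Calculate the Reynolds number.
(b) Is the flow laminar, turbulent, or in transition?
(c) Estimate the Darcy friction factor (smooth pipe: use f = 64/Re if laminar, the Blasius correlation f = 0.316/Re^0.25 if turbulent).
(a) Re = V·D/ν = 3.89·0.147/1.05e-06 = 544600
(b) Flow regime: turbulent (Re > 4000)
(c) Friction factor: f = 0.316/Re^0.25 = 0.316/544600^0.25 = 0.01163 (Blasius is strictly valid for Re ≲ 1e5; used here as the smooth-pipe estimate the problem specifies)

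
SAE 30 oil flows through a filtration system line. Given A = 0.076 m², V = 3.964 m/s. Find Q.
Formula: Q = A V
Q = 0.076·3.964·1000 = 301.3 L/s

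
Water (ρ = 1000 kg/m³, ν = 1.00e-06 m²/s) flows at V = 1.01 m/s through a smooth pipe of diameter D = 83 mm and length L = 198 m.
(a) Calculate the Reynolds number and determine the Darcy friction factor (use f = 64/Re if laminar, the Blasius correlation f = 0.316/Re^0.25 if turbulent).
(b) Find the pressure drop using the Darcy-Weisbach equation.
(a) Re = V·D/ν = 1.01·0.083/1.00e-06 = 83830 → turbulent (Re > 4000); f = 0.316/Re^0.25 = 0.316/83830^0.25 = 0.018571
(b) Darcy-Weisbach: ΔP = f·(L/D)·½ρV²/1000 = 0.018571·(198/0.083)·½·1000·1.01²/1000 = 22.6 kPa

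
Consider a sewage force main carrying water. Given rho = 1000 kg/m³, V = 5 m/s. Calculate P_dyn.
Formula: P_{dyn} = \frac{1}{2} \rho V^2
P_dyn = 0.5·1000·5²/1000 = 12.5 kPa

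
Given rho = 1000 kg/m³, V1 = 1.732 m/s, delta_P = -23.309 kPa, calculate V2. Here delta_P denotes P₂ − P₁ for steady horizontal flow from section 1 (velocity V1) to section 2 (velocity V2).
Formula: \Delta P = \frac{1}{2} \rho (V_1^2 - V_2^2)
Substituting knowns: -23.309 = 0.5·1000·(1.732² − V2²)/1000
Solving for V2: V2 = √(1.732² − 2·(-23.309·1000)/1000) = 7.044 m/s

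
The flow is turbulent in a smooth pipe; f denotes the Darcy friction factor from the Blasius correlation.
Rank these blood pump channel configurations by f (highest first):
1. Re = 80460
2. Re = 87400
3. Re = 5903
Case 1: f = 0.01876
Case 2: f = 0.01838
Case 3: f = 0.03605
Ranking (highest first): 3, 1, 2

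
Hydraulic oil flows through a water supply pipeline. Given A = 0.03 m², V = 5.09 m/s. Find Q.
Formula: Q = A V
Q = 0.03·5.09·1000 = 152.7 L/s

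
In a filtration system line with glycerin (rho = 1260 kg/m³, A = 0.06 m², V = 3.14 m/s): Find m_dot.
Formula: \dot{m} = \rho A V
m_dot = 1260·0.06·3.14 = 237.4 kg/s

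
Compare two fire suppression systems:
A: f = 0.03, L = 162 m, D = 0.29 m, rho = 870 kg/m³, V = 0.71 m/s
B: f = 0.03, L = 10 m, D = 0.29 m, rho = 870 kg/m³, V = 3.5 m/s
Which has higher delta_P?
delta_P(A) = 3.675 kPa, delta_P(B) = 5.513 kPa. Answer: B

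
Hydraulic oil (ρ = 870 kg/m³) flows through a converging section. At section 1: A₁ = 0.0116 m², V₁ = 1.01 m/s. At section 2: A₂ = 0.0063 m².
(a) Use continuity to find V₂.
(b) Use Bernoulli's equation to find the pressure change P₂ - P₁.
(a) Continuity: A₁V₁=A₂V₂ -> V₂=A₁V₁/A₂=0.0116*1.01/0.0063=1.86 m/s
(b) Bernoulli: P₂-P₁=0.5*rho*(V₁^2-V₂^2)/1000=0.5*870*(1.01^2-1.86^2)/1000=-1.061 kPa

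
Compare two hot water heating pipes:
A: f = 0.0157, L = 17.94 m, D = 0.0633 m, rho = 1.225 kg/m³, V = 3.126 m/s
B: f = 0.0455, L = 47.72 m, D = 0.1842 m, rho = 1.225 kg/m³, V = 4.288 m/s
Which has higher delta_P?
delta_P(A) = 0.02663 kPa, delta_P(B) = 0.1328 kPa. Answer: B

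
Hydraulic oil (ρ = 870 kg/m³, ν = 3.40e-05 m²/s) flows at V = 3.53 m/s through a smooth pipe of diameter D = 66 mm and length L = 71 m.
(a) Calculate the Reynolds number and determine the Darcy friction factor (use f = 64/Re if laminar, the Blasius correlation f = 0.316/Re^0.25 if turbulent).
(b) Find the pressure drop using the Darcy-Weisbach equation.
(a) Re = V·D/ν = 3.53·0.066/3.40e-05 = 6852.4 → turbulent (Re > 4000); f = 0.316/Re^0.25 = 0.316/6852.4^0.25 = 0.034732
(b) Darcy-Weisbach: ΔP = f·(L/D)·½ρV²/1000 = 0.034732·(71/0.066)·½·870·3.53²/1000 = 202.5 kPa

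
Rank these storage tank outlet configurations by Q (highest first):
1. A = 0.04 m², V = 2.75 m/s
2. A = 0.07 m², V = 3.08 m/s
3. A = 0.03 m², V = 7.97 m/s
Case 1: Q = 110 L/s
Case 2: Q = 215.6 L/s
Case 3: Q = 239.1 L/s
Ranking (highest first): 3, 2, 1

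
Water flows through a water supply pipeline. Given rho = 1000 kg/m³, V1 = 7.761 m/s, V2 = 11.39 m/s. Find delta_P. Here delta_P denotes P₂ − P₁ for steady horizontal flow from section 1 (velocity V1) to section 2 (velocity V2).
Formula: \Delta P = \frac{1}{2} \rho (V_1^2 - V_2^2)
delta_P = 0.5·1000·(7.761² − 11.39²)/1000 = -34.75 kPa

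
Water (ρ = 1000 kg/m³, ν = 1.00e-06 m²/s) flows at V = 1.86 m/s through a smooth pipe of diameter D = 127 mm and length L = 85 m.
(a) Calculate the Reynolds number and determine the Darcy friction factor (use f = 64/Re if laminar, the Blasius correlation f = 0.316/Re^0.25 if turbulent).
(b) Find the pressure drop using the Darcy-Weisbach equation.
(a) Re = V·D/ν = 1.86·0.127/1.00e-06 = 236220 → turbulent (Re > 4000); f = 0.316/Re^0.25 = 0.316/236220^0.25 = 0.014334 (Blasius is strictly valid for Re ≲ 1e5; used here as the smooth-pipe estimate the problem specifies)
(b) Darcy-Weisbach: ΔP = f·(L/D)·½ρV²/1000 = 0.014334·(85/0.127)·½·1000·1.86²/1000 = 16.6 kPa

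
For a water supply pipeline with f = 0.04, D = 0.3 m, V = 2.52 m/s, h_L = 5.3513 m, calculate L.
Formula: h_L = f \frac{L}{D} \frac{V^2}{2g}
Substituting knowns: 5.3513 = 0.04·(L/0.3)·2.52²/(2·9.81)
Solving for L: L = 5.3513·2·9.81·0.3/(0.04·2.52²) = 124 m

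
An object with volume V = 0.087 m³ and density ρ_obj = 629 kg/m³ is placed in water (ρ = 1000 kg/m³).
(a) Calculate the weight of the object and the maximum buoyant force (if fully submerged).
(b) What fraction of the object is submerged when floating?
(a) W=rho_obj*g*V=629*9.81*0.087=536.8 N; F_B(max)=rho*g*V=1000*9.81*0.087=853.5 N
(b) Floating fraction=rho_obj/rho=629/1000=0.629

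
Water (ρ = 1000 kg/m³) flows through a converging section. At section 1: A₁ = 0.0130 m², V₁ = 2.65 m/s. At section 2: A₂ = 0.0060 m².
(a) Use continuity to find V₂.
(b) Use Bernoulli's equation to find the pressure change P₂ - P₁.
(a) Continuity: A₁V₁=A₂V₂ -> V₂=A₁V₁/A₂=0.0130*2.65/0.0060=5.74 m/s
(b) Bernoulli: P₂-P₁=0.5*rho*(V₁^2-V₂^2)/1000=0.5*1000*(2.65^2-5.74^2)/1000=-12.96 kPa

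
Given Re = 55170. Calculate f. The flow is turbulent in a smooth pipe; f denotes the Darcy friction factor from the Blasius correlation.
Formula: f = \frac{0.316}{Re^{0.25}}
f = 0.316/55170^0.25 = 0.02062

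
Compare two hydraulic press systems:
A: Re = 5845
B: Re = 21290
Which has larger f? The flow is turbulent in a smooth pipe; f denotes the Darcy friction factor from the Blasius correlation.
f(A) = 0.03614, f(B) = 0.02616. Answer: A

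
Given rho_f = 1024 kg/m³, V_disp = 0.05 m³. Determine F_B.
Formula: F_B = \rho_f g V_{disp}
F_B = 1024·9.81·0.05 = 502.3 N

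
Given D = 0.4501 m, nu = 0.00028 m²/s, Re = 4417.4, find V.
Formula: Re = \frac{V D}{\nu}
Substituting knowns: 4417.4 = V·0.4501/0.00028
Solving for V: V = 4417.4·0.00028/0.4501 = 2.748 m/s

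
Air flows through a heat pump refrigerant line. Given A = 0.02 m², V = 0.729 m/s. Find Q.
Formula: Q = A V
Q = 0.02·0.729·1000 = 14.58 L/s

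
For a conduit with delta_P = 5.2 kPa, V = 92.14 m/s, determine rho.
Formula: V = \sqrt{\frac{2 \Delta P}{\rho}}
Substituting knowns: 92.14 = √(2·(5.2·1000)/rho)
Solving for rho: rho = 2·(5.2·1000)/92.14² = 1.225 kg/m³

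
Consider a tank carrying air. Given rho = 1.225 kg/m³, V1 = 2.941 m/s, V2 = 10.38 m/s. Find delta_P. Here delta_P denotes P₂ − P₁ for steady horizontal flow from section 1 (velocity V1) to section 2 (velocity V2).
Formula: \Delta P = \frac{1}{2} \rho (V_1^2 - V_2^2)
delta_P = 0.5·1.225·(2.941² − 10.38²)/1000 = -0.0607 kPa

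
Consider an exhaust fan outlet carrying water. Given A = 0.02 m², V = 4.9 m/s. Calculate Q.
Formula: Q = A V
Q = 0.02·4.9·1000 = 98 L/s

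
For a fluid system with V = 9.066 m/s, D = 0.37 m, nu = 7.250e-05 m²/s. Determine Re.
Formula: Re = \frac{V D}{\nu}
Re = 9.066·0.37/7.250e-05 = 46268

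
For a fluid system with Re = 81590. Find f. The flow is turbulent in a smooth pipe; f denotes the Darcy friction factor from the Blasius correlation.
Formula: f = \frac{0.316}{Re^{0.25}}
f = 0.316/81590^0.25 = 0.0187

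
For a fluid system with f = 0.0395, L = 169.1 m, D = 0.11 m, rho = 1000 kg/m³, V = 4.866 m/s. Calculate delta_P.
Formula: \Delta P = f \frac{L}{D} \frac{\rho V^2}{2}
delta_P = 0.0395·(169.1/0.11)·0.5·1000·4.866²/1000 = 718.9 kPa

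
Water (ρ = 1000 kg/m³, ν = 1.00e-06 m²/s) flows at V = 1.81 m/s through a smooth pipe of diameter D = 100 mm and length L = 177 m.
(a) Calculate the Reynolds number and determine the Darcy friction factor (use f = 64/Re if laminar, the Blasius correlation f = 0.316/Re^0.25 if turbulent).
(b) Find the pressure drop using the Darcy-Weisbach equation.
(a) Re = V·D/ν = 1.81·0.1/1.00e-06 = 181000 → turbulent (Re > 4000); f = 0.316/Re^0.25 = 0.316/181000^0.25 = 0.01532 (Blasius is strictly valid for Re ≲ 1e5; used here as the smooth-pipe estimate the problem specifies)
(b) Darcy-Weisbach: ΔP = f·(L/D)·½ρV²/1000 = 0.01532·(177/0.100)·½·1000·1.81²/1000 = 44.42 kPa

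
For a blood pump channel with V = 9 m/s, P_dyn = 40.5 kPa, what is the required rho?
Formula: P_{dyn} = \frac{1}{2} \rho V^2
Substituting knowns: 40.5 = 0.5·rho·9²/1000
Solving for rho: rho = 2·(40.5·1000)/9² = 1000 kg/m³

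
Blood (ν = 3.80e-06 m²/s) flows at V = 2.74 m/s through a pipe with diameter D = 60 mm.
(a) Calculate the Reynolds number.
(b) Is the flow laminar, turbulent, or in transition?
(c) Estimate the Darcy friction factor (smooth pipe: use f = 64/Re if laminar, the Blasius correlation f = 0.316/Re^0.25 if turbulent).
(a) Re = V·D/ν = 2.74·0.06/3.80e-06 = 43263
(b) Flow regime: turbulent (Re > 4000)
(c) Friction factor: f = 0.316/Re^0.25 = 0.316/43263^0.25 = 0.02191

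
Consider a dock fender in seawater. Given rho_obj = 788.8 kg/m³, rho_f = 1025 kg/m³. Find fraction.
Formula: f_{sub} = \frac{\rho_{obj}}{\rho_f}
fraction = 788.8/1025 = 0.7696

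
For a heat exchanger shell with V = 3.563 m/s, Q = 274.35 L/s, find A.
Formula: Q = A V
Substituting knowns: 274.35 = A·3.563·1000
Solving for A: A = (274.35/1000)/3.563 = 0.077 m²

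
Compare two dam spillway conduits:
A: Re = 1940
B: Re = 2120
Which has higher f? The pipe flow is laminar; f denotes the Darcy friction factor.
f(A) = 0.03299, f(B) = 0.03019. Answer: A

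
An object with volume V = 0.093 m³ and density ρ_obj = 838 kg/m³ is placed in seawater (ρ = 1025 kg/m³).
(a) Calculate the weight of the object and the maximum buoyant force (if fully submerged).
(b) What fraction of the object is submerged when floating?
(a) W=rho_obj*g*V=838*9.81*0.093=764.5 N; F_B(max)=rho*g*V=1025*9.81*0.093=935.1 N
(b) Floating fraction=rho_obj/rho=838/1025=0.818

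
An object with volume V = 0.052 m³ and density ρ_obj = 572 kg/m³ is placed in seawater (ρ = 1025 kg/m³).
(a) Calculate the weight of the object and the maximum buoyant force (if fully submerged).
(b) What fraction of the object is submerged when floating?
(a) W=rho_obj*g*V=572*9.81*0.052=291.8 N; F_B(max)=rho*g*V=1025*9.81*0.052=522.9 N
(b) Floating fraction=rho_obj/rho=572/1025=0.558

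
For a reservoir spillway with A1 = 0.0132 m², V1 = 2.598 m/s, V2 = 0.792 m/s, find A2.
Formula: V_2 = \frac{A_1 V_1}{A_2}
Substituting knowns: 0.792 = 0.0132·2.598/A2
Solving for A2: A2 = 0.0132·2.598/0.792 = 0.0433 m²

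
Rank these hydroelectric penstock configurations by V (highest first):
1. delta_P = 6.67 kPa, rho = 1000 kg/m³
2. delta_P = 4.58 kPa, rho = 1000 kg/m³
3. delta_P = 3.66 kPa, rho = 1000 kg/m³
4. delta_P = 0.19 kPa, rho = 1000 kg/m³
Case 1: V = 3.652 m/s
Case 2: V = 3.027 m/s
Case 3: V = 2.706 m/s
Case 4: V = 0.6164 m/s
Ranking (highest first): 1, 2, 3, 4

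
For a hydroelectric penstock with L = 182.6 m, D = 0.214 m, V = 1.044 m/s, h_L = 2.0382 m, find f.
Formula: h_L = f \frac{L}{D} \frac{V^2}{2g}
Substituting knowns: 2.0382 = f·(182.6/0.214)·1.044²/(2·9.81)
Solving for f: f = 2.0382·2·9.81/((182.6/0.214)·1.044²) = 0.043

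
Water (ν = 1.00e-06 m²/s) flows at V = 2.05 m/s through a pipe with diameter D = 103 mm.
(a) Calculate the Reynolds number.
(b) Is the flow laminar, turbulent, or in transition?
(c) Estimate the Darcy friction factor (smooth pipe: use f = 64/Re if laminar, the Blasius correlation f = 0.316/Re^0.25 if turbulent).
(a) Re = V·D/ν = 2.05·0.103/1.00e-06 = 211150
(b) Flow regime: turbulent (Re > 4000)
(c) Friction factor: f = 0.316/Re^0.25 = 0.316/211150^0.25 = 0.01474 (Blasius is strictly valid for Re ≲ 1e5; used here as the smooth-pipe estimate the problem specifies)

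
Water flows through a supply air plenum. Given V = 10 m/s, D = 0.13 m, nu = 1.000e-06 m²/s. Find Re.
Formula: Re = \frac{V D}{\nu}
Re = 10·0.13/1.000e-06 = 1.300e+06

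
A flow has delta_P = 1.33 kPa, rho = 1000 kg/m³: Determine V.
Formula: V = \sqrt{\frac{2 \Delta P}{\rho}}
V = √(2·(1.33·1000)/1000) = 1.631 m/s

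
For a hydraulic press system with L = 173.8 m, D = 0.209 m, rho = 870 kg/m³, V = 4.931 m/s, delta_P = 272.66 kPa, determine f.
Formula: \Delta P = f \frac{L}{D} \frac{\rho V^2}{2}
Substituting knowns: 272.66 = f·(173.8/0.209)·0.5·870·4.931²/1000
Solving for f: f = (272.66·1000)/((173.8/0.209)·0.5·870·4.931²) = 0.031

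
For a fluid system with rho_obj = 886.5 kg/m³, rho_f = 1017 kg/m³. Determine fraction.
Formula: f_{sub} = \frac{\rho_{obj}}{\rho_f}
fraction = 886.5/1017 = 0.8717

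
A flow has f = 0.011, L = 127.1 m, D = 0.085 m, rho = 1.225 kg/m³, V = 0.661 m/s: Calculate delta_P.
Formula: \Delta P = f \frac{L}{D} \frac{\rho V^2}{2}
delta_P = 0.011·(127.1/0.085)·0.5·1.225·0.661²/1000 = 0.004402 kPa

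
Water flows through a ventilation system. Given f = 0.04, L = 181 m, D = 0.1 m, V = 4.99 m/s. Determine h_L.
Formula: h_L = f \frac{L}{D} \frac{V^2}{2g}
h_L = 0.04·(181/0.1)·4.99²/(2·9.81) = 91.88 m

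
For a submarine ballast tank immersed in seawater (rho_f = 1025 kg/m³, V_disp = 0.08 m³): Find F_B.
Formula: F_B = \rho_f g V_{disp}
F_B = 1025·9.81·0.08 = 804.4 N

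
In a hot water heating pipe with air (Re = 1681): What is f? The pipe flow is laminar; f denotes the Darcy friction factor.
Formula: f = \frac{64}{Re}
f = 64/1681 = 0.03807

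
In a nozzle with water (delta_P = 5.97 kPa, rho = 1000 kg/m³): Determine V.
Formula: V = \sqrt{\frac{2 \Delta P}{\rho}}
V = √(2·(5.97·1000)/1000) = 3.455 m/s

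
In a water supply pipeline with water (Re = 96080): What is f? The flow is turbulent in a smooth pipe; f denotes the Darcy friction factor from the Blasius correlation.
Formula: f = \frac{0.316}{Re^{0.25}}
f = 0.316/96080^0.25 = 0.01795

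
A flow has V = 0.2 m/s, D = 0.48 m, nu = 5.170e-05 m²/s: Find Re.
Formula: Re = \frac{V D}{\nu}
Re = 0.2·0.48/5.170e-05 = 1857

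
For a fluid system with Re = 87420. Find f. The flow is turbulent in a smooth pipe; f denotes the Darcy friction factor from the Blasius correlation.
Formula: f = \frac{0.316}{Re^{0.25}}
f = 0.316/87420^0.25 = 0.01838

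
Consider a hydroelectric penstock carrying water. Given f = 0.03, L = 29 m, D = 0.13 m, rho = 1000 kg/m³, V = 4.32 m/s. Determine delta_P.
Formula: \Delta P = f \frac{L}{D} \frac{\rho V^2}{2}
delta_P = 0.03·(29/0.13)·0.5·1000·4.32²/1000 = 62.45 kPa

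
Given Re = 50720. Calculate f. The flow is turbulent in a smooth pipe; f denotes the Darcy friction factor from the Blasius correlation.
Formula: f = \frac{0.316}{Re^{0.25}}
f = 0.316/50720^0.25 = 0.02106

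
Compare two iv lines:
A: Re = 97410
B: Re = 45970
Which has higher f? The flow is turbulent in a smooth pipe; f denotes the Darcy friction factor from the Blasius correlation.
f(A) = 0.01789, f(B) = 0.02158. Answer: B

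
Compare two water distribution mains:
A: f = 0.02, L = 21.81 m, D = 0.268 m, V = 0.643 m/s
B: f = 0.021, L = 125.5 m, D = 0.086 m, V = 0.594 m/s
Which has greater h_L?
h_L(A) = 0.0343 m, h_L(B) = 0.5511 m. Answer: B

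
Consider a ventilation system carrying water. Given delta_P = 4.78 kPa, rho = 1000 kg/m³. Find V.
Formula: V = \sqrt{\frac{2 \Delta P}{\rho}}
V = √(2·(4.78·1000)/1000) = 3.092 m/s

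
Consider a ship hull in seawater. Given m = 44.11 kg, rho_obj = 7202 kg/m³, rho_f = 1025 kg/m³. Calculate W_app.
Formula: W_{app} = mg\left(1 - \frac{\rho_f}{\rho_{obj}}\right)
W_app = 44.11·9.81·(1 − 1025/7202) = 371.1 N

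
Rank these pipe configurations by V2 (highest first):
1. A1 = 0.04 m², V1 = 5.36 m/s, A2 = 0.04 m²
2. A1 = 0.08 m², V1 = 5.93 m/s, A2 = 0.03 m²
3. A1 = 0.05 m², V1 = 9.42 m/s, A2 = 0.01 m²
Case 1: V2 = 5.36 m/s
Case 2: V2 = 15.81 m/s
Case 3: V2 = 47.1 m/s
Ranking (highest first): 3, 2, 1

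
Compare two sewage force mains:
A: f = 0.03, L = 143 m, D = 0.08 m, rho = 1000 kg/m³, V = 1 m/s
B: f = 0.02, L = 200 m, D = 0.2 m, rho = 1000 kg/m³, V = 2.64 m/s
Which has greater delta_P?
delta_P(A) = 26.81 kPa, delta_P(B) = 69.7 kPa. Answer: B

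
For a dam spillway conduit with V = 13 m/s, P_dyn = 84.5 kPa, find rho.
Formula: P_{dyn} = \frac{1}{2} \rho V^2
Substituting knowns: 84.5 = 0.5·rho·13²/1000
Solving for rho: rho = 2·(84.5·1000)/13² = 1000 kg/m³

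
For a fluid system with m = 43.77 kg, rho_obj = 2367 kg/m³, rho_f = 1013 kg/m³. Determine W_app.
Formula: W_{app} = mg\left(1 - \frac{\rho_f}{\rho_{obj}}\right)
W_app = 43.77·9.81·(1 − 1013/2367) = 245.6 N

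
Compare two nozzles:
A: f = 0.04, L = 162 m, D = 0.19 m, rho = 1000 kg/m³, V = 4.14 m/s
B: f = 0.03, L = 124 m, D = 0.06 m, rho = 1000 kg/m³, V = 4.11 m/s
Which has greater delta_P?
delta_P(A) = 292.3 kPa, delta_P(B) = 523.7 kPa. Answer: B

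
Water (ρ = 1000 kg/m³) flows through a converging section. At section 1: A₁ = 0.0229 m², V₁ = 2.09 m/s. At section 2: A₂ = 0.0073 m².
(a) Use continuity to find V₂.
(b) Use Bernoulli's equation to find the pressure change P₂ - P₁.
(a) Continuity: A₁V₁=A₂V₂ -> V₂=A₁V₁/A₂=0.0229*2.09/0.0073=6.56 m/s
(b) Bernoulli: P₂-P₁=0.5*rho*(V₁^2-V₂^2)/1000=0.5*1000*(2.09^2-6.56^2)/1000=-19.33 kPa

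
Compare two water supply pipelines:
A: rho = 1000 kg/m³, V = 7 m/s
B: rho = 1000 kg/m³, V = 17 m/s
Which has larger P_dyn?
P_dyn(A) = 24.5 kPa, P_dyn(B) = 144.5 kPa. Answer: B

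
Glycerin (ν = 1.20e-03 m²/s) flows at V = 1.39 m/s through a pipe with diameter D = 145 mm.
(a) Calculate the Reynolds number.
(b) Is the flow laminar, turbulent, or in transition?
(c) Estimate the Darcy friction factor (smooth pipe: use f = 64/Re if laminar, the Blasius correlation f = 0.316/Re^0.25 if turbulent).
(a) Re = V·D/ν = 1.39·0.145/1.20e-03 = 167.96
(b) Flow regime: laminar (Re < 2300)
(c) Friction factor: f = 64/Re = 64/167.96 = 0.381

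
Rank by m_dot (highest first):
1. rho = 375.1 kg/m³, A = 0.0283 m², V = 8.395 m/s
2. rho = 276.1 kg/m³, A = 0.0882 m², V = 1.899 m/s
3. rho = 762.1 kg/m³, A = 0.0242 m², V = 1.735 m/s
Case 1: m_dot = 89.12 kg/s
Case 2: m_dot = 46.24 kg/s
Case 3: m_dot = 32 kg/s
Ranking (highest first): 1, 2, 3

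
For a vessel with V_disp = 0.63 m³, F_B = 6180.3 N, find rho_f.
Formula: F_B = \rho_f g V_{disp}
Substituting knowns: 6180.3 = rho_f·9.81·0.63
Solving for rho_f: rho_f = 6180.3/(9.81·0.63) = 1000 kg/m³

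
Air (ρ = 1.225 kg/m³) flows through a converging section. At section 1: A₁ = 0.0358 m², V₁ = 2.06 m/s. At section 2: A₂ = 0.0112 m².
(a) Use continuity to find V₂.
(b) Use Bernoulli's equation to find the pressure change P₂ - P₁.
(a) Continuity: A₁V₁=A₂V₂ -> V₂=A₁V₁/A₂=0.0358*2.06/0.0112=6.58 m/s
(b) Bernoulli: P₂-P₁=0.5*rho*(V₁^2-V₂^2)/1000=0.5*1.225*(2.06^2-6.58^2)/1000=-0.02392 kPa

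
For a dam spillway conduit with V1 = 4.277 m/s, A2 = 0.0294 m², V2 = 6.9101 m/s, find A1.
Formula: V_2 = \frac{A_1 V_1}{A_2}
Substituting knowns: 6.9101 = A1·4.277/0.0294
Solving for A1: A1 = 6.9101·0.0294/4.277 = 0.0475 m²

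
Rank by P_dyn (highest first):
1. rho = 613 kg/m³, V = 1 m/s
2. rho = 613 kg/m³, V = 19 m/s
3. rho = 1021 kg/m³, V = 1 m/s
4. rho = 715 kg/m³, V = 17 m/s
Case 1: P_dyn = 0.3065 kPa
Case 2: P_dyn = 110.6 kPa
Case 3: P_dyn = 0.5105 kPa
Case 4: P_dyn = 103.3 kPa
Ranking (highest first): 2, 4, 3, 1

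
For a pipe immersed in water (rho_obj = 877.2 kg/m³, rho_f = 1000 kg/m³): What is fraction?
Formula: f_{sub} = \frac{\rho_{obj}}{\rho_f}
fraction = 877.2/1000 = 0.8772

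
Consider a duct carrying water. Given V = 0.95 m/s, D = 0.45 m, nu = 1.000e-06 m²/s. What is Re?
Formula: Re = \frac{V D}{\nu}
Re = 0.95·0.45/1.000e-06 = 427500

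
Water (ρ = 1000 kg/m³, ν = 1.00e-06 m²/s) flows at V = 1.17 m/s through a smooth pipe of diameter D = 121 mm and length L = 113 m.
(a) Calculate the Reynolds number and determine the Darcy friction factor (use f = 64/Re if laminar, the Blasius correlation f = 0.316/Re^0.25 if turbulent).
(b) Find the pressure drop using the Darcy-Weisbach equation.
(a) Re = V·D/ν = 1.17·0.121/1.00e-06 = 141570 → turbulent (Re > 4000); f = 0.316/Re^0.25 = 0.316/141570^0.25 = 0.016291 (Blasius is strictly valid for Re ≲ 1e5; used here as the smooth-pipe estimate the problem specifies)
(b) Darcy-Weisbach: ΔP = f·(L/D)·½ρV²/1000 = 0.016291·(113/0.121)·½·1000·1.17²/1000 = 10.41 kPa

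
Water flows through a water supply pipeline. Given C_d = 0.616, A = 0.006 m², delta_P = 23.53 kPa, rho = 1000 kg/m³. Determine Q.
Formula: Q = C_d A \sqrt{\frac{2 \Delta P}{\rho}}
Q = 0.616·0.006·√(2·(23.53·1000)/1000)·1000 = 25.35 L/s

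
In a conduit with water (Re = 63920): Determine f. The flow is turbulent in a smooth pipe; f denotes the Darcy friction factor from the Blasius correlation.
Formula: f = \frac{0.316}{Re^{0.25}}
f = 0.316/63920^0.25 = 0.01987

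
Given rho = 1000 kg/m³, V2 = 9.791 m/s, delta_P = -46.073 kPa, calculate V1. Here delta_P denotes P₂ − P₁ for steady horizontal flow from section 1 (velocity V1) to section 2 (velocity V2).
Formula: \Delta P = \frac{1}{2} \rho (V_1^2 - V_2^2)
Substituting knowns: -46.073 = 0.5·1000·(V1² − 9.791²)/1000
Solving for V1: V1 = √(9.791² + 2·(-46.073·1000)/1000) = 1.928 m/s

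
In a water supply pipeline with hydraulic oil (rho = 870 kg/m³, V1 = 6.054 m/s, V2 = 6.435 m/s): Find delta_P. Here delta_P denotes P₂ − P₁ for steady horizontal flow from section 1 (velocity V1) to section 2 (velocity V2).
Formula: \Delta P = \frac{1}{2} \rho (V_1^2 - V_2^2)
delta_P = 0.5·870·(6.054² − 6.435²)/1000 = -2.07 kPa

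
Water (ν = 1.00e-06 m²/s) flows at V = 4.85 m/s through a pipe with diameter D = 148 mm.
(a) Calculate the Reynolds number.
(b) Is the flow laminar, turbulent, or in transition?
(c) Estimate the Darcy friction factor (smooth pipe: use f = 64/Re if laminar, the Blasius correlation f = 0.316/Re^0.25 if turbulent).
(a) Re = V·D/ν = 4.85·0.148/1.00e-06 = 717800
(b) Flow regime: turbulent (Re > 4000)
(c) Friction factor: f = 0.316/Re^0.25 = 0.316/717800^0.25 = 0.01086 (Blasius is strictly valid for Re ≲ 1e5; used here as the smooth-pipe estimate the problem specifies)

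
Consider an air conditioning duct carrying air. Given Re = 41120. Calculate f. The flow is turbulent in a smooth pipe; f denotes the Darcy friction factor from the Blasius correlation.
Formula: f = \frac{0.316}{Re^{0.25}}
f = 0.316/41120^0.25 = 0.02219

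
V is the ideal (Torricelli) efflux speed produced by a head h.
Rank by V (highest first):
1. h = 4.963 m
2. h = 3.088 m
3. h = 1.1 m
Case 1: V = 9.868 m/s
Case 2: V = 7.784 m/s
Case 3: V = 4.646 m/s
Ranking (highest first): 1, 2, 3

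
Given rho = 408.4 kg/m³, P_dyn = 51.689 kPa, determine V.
Formula: P_{dyn} = \frac{1}{2} \rho V^2
Substituting knowns: 51.689 = 0.5·408.4·V²/1000
Solving for V: V = √(2·(51.689·1000)/408.4) = 15.91 m/s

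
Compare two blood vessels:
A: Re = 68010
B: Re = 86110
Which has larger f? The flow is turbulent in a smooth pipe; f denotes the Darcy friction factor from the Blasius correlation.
f(A) = 0.01957, f(B) = 0.01845. Answer: A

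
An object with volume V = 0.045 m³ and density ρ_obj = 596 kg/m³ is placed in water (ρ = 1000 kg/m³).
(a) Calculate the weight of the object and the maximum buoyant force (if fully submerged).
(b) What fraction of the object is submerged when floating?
(a) W=rho_obj*g*V=596*9.81*0.045=263.1 N; F_B(max)=rho*g*V=1000*9.81*0.045=441.4 N
(b) Floating fraction=rho_obj/rho=596/1000=0.596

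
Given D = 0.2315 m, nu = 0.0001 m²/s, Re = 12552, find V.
Formula: Re = \frac{V D}{\nu}
Substituting knowns: 12552 = V·0.2315/0.0001
Solving for V: V = 12552·0.0001/0.2315 = 5.422 m/s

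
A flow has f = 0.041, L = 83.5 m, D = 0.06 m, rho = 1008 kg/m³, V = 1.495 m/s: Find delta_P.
Formula: \Delta P = f \frac{L}{D} \frac{\rho V^2}{2}
delta_P = 0.041·(83.5/0.06)·0.5·1008·1.495²/1000 = 64.27 kPa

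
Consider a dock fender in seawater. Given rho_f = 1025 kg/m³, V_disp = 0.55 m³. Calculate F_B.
Formula: F_B = \rho_f g V_{disp}
F_B = 1025·9.81·0.55 = 5530 N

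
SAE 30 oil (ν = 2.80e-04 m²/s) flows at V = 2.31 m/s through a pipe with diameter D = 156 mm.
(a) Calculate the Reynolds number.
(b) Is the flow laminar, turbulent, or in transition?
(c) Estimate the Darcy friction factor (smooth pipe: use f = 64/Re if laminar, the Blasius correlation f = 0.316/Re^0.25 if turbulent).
(a) Re = V·D/ν = 2.31·0.156/2.80e-04 = 1287
(b) Flow regime: laminar (Re < 2300)
(c) Friction factor: f = 64/Re = 64/1287 = 0.04973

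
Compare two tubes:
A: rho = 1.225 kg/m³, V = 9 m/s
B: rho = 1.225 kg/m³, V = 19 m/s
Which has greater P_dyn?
P_dyn(A) = 0.04961 kPa, P_dyn(B) = 0.2211 kPa. Answer: B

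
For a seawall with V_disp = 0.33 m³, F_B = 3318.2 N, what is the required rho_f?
Formula: F_B = \rho_f g V_{disp}
Substituting knowns: 3318.2 = rho_f·9.81·0.33
Solving for rho_f: rho_f = 3318.2/(9.81·0.33) = 1025 kg/m³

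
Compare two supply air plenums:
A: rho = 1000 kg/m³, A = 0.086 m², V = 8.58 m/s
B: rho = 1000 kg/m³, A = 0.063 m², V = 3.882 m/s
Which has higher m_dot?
m_dot(A) = 737.9 kg/s, m_dot(B) = 244.6 kg/s. Answer: A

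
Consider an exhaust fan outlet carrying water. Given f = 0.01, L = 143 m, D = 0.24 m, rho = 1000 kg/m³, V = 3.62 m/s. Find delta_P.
Formula: \Delta P = f \frac{L}{D} \frac{\rho V^2}{2}
delta_P = 0.01·(143/0.24)·0.5·1000·3.62²/1000 = 39.04 kPa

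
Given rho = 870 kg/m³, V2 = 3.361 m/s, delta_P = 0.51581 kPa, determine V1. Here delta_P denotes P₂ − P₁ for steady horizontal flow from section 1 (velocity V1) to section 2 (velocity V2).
Formula: \Delta P = \frac{1}{2} \rho (V_1^2 - V_2^2)
Substituting knowns: 0.51581 = 0.5·870·(V1² − 3.361²)/1000
Solving for V1: V1 = √(3.361² + 2·(0.51581·1000)/870) = 3.533 m/s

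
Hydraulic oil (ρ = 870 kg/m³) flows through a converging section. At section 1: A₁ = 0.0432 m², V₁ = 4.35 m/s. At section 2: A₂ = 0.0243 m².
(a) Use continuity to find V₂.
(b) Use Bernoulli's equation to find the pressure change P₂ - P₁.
(a) Continuity: A₁V₁=A₂V₂ -> V₂=A₁V₁/A₂=0.0432*4.35/0.0243=7.73 m/s
(b) Bernoulli: P₂-P₁=0.5*rho*(V₁^2-V₂^2)/1000=0.5*870*(4.35^2-7.73^2)/1000=-17.76 kPa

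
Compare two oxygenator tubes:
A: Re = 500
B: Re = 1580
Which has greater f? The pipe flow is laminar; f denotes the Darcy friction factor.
f(A) = 0.128, f(B) = 0.04051. Answer: A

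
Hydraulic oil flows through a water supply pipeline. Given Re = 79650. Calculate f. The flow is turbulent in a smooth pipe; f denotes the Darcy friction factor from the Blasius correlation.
Formula: f = \frac{0.316}{Re^{0.25}}
f = 0.316/79650^0.25 = 0.01881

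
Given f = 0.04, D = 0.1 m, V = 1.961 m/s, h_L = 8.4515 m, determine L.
Formula: h_L = f \frac{L}{D} \frac{V^2}{2g}
Substituting knowns: 8.4515 = 0.04·(L/0.1)·1.961²/(2·9.81)
Solving for L: L = 8.4515·2·9.81·0.1/(0.04·1.961²) = 107.8 m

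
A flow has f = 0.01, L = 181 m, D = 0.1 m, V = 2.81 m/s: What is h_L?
Formula: h_L = f \frac{L}{D} \frac{V^2}{2g}
h_L = 0.01·(181/0.1)·2.81²/(2·9.81) = 7.284 m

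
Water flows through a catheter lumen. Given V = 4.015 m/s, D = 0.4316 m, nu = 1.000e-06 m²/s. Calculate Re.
Formula: Re = \frac{V D}{\nu}
Re = 4.015·0.4316/1.000e-06 = 1.733e+06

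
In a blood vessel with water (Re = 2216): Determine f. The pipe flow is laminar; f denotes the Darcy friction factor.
Formula: f = \frac{64}{Re}
f = 64/2216 = 0.02888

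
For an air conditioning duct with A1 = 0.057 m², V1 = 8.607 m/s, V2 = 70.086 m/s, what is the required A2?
Formula: V_2 = \frac{A_1 V_1}{A_2}
Substituting knowns: 70.086 = 0.057·8.607/A2
Solving for A2: A2 = 0.057·8.607/70.086 = 0.007 m²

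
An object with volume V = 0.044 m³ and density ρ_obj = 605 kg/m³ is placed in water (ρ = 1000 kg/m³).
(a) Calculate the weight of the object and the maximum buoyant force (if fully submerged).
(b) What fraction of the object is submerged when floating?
(a) W=rho_obj*g*V=605*9.81*0.044=261.1 N; F_B(max)=rho*g*V=1000*9.81*0.044=431.6 N
(b) Floating fraction=rho_obj/rho=605/1000=0.605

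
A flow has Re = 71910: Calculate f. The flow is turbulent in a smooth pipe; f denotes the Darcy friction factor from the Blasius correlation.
Formula: f = \frac{0.316}{Re^{0.25}}
f = 0.316/71910^0.25 = 0.0193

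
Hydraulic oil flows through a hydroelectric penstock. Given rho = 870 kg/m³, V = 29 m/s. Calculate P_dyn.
Formula: P_{dyn} = \frac{1}{2} \rho V^2
P_dyn = 0.5·870·29²/1000 = 365.8 kPa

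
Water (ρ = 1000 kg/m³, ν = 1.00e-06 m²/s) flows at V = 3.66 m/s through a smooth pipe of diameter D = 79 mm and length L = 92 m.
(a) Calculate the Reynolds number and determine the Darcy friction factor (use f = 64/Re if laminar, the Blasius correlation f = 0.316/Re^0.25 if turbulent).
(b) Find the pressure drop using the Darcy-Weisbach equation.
(a) Re = V·D/ν = 3.66·0.079/1.00e-06 = 289140 → turbulent (Re > 4000); f = 0.316/Re^0.25 = 0.316/289140^0.25 = 0.013627 (Blasius is strictly valid for Re ≲ 1e5; used here as the smooth-pipe estimate the problem specifies)
(b) Darcy-Weisbach: ΔP = f·(L/D)·½ρV²/1000 = 0.013627·(92/0.079)·½·1000·3.66²/1000 = 106.3 kPa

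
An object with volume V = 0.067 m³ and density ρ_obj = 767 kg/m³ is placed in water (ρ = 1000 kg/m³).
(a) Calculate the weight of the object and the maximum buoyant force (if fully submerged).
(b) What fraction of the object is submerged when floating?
(a) W=rho_obj*g*V=767*9.81*0.067=504.1 N; F_B(max)=rho*g*V=1000*9.81*0.067=657.3 N
(b) Floating fraction=rho_obj/rho=767/1000=0.767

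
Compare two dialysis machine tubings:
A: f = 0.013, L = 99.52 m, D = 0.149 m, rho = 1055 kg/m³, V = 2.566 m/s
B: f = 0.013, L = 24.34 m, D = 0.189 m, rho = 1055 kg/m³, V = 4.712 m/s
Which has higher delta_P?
delta_P(A) = 30.16 kPa, delta_P(B) = 19.61 kPa. Answer: A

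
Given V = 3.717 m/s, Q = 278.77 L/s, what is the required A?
Formula: Q = A V
Substituting knowns: 278.77 = A·3.717·1000
Solving for A: A = (278.77/1000)/3.717 = 0.075 m²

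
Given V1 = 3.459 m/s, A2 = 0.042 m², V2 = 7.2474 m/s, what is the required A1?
Formula: V_2 = \frac{A_1 V_1}{A_2}
Substituting knowns: 7.2474 = A1·3.459/0.042
Solving for A1: A1 = 7.2474·0.042/3.459 = 0.088 m²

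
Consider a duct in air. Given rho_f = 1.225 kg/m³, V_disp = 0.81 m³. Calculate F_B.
Formula: F_B = \rho_f g V_{disp}
F_B = 1.225·9.81·0.81 = 9.734 N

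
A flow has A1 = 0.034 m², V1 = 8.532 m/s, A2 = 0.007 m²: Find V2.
Formula: V_2 = \frac{A_1 V_1}{A_2}
V2 = 0.034·8.532/0.007 = 41.44 m/s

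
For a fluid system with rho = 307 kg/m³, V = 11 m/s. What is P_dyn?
Formula: P_{dyn} = \frac{1}{2} \rho V^2
P_dyn = 0.5·307·11²/1000 = 18.57 kPa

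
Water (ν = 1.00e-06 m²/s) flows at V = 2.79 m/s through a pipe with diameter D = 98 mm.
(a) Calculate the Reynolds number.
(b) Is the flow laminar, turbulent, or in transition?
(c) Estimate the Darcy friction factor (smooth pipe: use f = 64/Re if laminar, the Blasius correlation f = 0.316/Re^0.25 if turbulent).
(a) Re = V·D/ν = 2.79·0.098/1.00e-06 = 273420
(b) Flow regime: turbulent (Re > 4000)
(c) Friction factor: f = 0.316/Re^0.25 = 0.316/273420^0.25 = 0.01382 (Blasius is strictly valid for Re ≲ 1e5; used here as the smooth-pipe estimate the problem specifies)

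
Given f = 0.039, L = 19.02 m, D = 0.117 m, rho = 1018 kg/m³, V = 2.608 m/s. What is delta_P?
Formula: \Delta P = f \frac{L}{D} \frac{\rho V^2}{2}
delta_P = 0.039·(19.02/0.117)·0.5·1018·2.608²/1000 = 21.95 kPa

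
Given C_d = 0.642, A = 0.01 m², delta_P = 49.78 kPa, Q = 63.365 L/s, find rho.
Formula: Q = C_d A \sqrt{\frac{2 \Delta P}{\rho}}
Substituting knowns: 63.365 = 0.642·0.01·√(2·(49.78·1000)/rho)·1000
Solving for rho: rho = 2·(49.78·1000)/((63.365/1000)/(0.642·0.01))² = 1022 kg/m³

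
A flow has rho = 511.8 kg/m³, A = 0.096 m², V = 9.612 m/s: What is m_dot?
Formula: \dot{m} = \rho A V
m_dot = 511.8·0.096·9.612 = 472.3 kg/s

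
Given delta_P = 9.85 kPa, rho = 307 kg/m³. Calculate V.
Formula: V = \sqrt{\frac{2 \Delta P}{\rho}}
V = √(2·(9.85·1000)/307) = 8.011 m/s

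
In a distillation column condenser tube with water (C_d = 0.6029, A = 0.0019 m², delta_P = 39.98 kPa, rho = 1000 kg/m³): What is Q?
Formula: Q = C_d A \sqrt{\frac{2 \Delta P}{\rho}}
Q = 0.6029·0.0019·√(2·(39.98·1000)/1000)·1000 = 10.24 L/s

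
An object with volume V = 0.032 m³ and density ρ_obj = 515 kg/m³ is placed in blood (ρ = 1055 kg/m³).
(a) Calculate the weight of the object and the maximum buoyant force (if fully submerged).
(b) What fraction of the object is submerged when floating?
(a) W=rho_obj*g*V=515*9.81*0.032=161.7 N; F_B(max)=rho*g*V=1055*9.81*0.032=331.2 N
(b) Floating fraction=rho_obj/rho=515/1055=0.488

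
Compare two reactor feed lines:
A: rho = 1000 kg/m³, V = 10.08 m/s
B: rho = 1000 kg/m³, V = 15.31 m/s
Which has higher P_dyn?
P_dyn(A) = 50.8 kPa, P_dyn(B) = 117.2 kPa. Answer: B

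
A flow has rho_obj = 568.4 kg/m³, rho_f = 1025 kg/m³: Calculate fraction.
Formula: f_{sub} = \frac{\rho_{obj}}{\rho_f}
fraction = 568.4/1025 = 0.5545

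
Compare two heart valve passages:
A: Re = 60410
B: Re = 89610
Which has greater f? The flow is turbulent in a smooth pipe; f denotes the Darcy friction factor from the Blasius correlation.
f(A) = 0.02016, f(B) = 0.01826. Answer: A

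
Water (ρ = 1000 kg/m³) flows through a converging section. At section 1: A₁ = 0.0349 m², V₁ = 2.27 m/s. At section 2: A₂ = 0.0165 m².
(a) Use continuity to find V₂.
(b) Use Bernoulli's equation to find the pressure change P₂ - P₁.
(a) Continuity: A₁V₁=A₂V₂ -> V₂=A₁V₁/A₂=0.0349*2.27/0.0165=4.80 m/s
(b) Bernoulli: P₂-P₁=0.5*rho*(V₁^2-V₂^2)/1000=0.5*1000*(2.27^2-4.80^2)/1000=-8.944 kPa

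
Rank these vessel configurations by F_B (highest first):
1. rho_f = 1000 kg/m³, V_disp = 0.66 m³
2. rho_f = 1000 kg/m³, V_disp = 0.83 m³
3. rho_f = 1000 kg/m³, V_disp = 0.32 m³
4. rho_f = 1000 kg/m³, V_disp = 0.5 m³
Case 1: F_B = 6475 N
Case 2: F_B = 8142 N
Case 3: F_B = 3139 N
Case 4: F_B = 4905 N
Ranking (highest first): 2, 1, 4, 3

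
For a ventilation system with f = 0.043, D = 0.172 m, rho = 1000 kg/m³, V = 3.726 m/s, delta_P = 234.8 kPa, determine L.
Formula: \Delta P = f \frac{L}{D} \frac{\rho V^2}{2}
Substituting knowns: 234.8 = 0.043·(L/0.172)·0.5·1000·3.726²/1000
Solving for L: L = (234.8·1000)·0.172/(0.043·0.5·1000·3.726²) = 135.3 m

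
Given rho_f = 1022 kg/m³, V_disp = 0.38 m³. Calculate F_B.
Formula: F_B = \rho_f g V_{disp}
F_B = 1022·9.81·0.38 = 3810 N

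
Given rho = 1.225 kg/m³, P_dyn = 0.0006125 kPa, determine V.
Formula: P_{dyn} = \frac{1}{2} \rho V^2
Substituting knowns: 0.0006125 = 0.5·1.225·V²/1000
Solving for V: V = √(2·(0.0006125·1000)/1.225) = 1 m/s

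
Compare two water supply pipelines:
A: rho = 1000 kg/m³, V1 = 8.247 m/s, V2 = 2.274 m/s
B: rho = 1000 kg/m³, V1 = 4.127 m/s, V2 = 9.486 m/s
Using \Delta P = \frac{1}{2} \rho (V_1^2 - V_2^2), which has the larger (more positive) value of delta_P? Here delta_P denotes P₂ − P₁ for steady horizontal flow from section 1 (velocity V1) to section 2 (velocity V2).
delta_P(A) = 31.42 kPa, delta_P(B) = -36.48 kPa. Answer: A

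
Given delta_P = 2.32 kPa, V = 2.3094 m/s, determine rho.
Formula: V = \sqrt{\frac{2 \Delta P}{\rho}}
Substituting knowns: 2.3094 = √(2·(2.32·1000)/rho)
Solving for rho: rho = 2·(2.32·1000)/2.3094² = 870 kg/m³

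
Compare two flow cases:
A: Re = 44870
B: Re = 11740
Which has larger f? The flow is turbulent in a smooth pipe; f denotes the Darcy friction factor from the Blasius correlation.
f(A) = 0.02171, f(B) = 0.03036. Answer: B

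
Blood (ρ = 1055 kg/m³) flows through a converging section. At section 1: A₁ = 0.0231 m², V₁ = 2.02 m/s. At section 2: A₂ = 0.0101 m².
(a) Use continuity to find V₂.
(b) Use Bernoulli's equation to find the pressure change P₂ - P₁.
(a) Continuity: A₁V₁=A₂V₂ -> V₂=A₁V₁/A₂=0.0231*2.02/0.0101=4.62 m/s
(b) Bernoulli: P₂-P₁=0.5*rho*(V₁^2-V₂^2)/1000=0.5*1055*(2.02^2-4.62^2)/1000=-9.107 kPa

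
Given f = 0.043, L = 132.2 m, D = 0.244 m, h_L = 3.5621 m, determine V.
Formula: h_L = f \frac{L}{D} \frac{V^2}{2g}
Substituting knowns: 3.5621 = 0.043·(132.2/0.244)·V²/(2·9.81)
Solving for V: V = √(3.5621·2·9.81/(0.043·(132.2/0.244))) = 1.732 m/s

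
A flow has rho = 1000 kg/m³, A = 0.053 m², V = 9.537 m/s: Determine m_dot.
Formula: \dot{m} = \rho A V
m_dot = 1000·0.053·9.537 = 505.5 kg/s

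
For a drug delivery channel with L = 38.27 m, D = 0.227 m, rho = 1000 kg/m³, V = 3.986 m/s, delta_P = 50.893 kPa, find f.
Formula: \Delta P = f \frac{L}{D} \frac{\rho V^2}{2}
Substituting knowns: 50.893 = f·(38.27/0.227)·0.5·1000·3.986²/1000
Solving for f: f = (50.893·1000)/((38.27/0.227)·0.5·1000·3.986²) = 0.038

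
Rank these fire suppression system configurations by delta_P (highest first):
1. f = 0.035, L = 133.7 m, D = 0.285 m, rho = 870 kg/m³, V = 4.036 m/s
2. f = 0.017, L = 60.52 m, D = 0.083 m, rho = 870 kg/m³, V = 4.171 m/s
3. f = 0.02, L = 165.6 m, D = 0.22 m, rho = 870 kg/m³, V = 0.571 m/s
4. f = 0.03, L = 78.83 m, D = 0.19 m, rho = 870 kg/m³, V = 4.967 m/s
Case 1: delta_P = 116.3 kPa
Case 2: delta_P = 93.81 kPa
Case 3: delta_P = 2.135 kPa
Case 4: delta_P = 133.6 kPa
Ranking (highest first): 4, 1, 2, 3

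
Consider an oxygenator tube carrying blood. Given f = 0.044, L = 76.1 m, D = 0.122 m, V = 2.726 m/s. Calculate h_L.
Formula: h_L = f \frac{L}{D} \frac{V^2}{2g}
h_L = 0.044·(76.1/0.122)·2.726²/(2·9.81) = 10.4 m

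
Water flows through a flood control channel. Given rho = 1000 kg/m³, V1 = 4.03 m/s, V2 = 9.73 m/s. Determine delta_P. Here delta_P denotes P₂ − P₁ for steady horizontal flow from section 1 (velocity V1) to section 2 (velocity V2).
Formula: \Delta P = \frac{1}{2} \rho (V_1^2 - V_2^2)
delta_P = 0.5·1000·(4.03² − 9.73²)/1000 = -39.22 kPa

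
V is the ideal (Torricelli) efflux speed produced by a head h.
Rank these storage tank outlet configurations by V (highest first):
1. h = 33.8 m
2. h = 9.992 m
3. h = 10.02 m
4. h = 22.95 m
Case 1: V = 25.75 m/s
Case 2: V = 14 m/s
Case 3: V = 14.02 m/s
Case 4: V = 21.22 m/s
Ranking (highest first): 1, 4, 3, 2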